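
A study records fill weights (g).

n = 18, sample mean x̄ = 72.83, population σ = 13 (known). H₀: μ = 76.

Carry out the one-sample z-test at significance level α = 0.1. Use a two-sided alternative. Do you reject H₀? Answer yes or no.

reject H₀: no

SE = σ/√n = 13/√18 = 3.0641
z = (x̄−μ₀)/SE = (72.83−76)/3.0641 = -1.0346
p-value (two-sided) = 0.30088
At α=0.1: p ≥ α → fail to reject H₀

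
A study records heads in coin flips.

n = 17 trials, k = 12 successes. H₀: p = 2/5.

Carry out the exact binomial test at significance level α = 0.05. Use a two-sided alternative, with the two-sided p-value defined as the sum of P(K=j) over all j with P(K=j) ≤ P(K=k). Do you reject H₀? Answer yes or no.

reject H₀: yes

Exact binomial: n=17, k=12, p₀=2/5=0.4000
P(X=j) = C(n,j)·p₀^j·(1−p₀)^(n−j); p = Σ P(X=j) over j with P(X=j) ≤ P(X=12)
p-value (two-sided) = 0.01268
At α=0.05: p < α → reject H₀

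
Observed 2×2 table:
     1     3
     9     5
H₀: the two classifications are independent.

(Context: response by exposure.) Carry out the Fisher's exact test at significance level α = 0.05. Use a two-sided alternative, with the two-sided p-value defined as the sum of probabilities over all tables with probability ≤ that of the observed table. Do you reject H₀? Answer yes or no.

Margins: r₁=4, r₂=14, c₁=10, c₂=8, n=18
p_obs = C(4,1)·C(14,9)/C(18,10); sum pmf over tables with pmf ≤ p_obs
p-value (two-sided) = 0.27451
At α=0.05: p ≥ α → fail to reject H₀

reject H₀: no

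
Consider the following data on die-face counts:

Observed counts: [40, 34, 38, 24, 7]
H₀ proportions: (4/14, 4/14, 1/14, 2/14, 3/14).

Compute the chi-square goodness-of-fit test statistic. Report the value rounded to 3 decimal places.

test statistic = 95.620

n = 143; E_i = n·p_i = [40.86, 40.86, 10.21, 20.43, 30.64]
χ² = (40−40.86)²/40.86 + (34−40.86)²/40.86 + (38−10.21)²/10.21 + (24−20.43)²/20.43 + (7−30.64)²/30.64 = 95.6200
df = 4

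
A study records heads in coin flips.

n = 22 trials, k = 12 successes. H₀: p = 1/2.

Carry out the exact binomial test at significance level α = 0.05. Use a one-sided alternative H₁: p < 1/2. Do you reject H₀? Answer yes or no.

Exact binomial: n=22, k=12, p₀=1/2=0.5000
P(X≤12) from Σ C(n,i)·p₀^i·(1−p₀)^(n−i)
p-value (one-sided, H₁ less) = 0.73827
At α=0.05: p ≥ α → fail to reject H₀

reject H₀: no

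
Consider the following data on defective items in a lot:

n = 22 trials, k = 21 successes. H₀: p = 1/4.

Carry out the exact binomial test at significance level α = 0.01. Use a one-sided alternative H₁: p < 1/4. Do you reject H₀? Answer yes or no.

Exact binomial: n=22, k=21, p₀=1/4=0.2500
P(X≤21) from Σ C(n,i)·p₀^i·(1−p₀)^(n−i)
p-value (one-sided, H₁ less) = 1.00000
At α=0.01: p ≥ α → fail to reject H₀

reject H₀: no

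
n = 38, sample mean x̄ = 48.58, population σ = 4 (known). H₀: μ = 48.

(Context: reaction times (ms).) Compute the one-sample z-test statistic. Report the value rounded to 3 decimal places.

SE = σ/√n = 4/√38 = 0.6489
z = (x̄−μ₀)/SE = (48.58−48)/0.6489 = 0.8938

test statistic = 0.894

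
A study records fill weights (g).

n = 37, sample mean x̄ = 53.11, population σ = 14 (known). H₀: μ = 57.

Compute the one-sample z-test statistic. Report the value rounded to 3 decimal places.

SE = σ/√n = 14/√37 = 2.3016
z = (x̄−μ₀)/SE = (53.11−57)/2.3016 = -1.6901

test statistic = -1.690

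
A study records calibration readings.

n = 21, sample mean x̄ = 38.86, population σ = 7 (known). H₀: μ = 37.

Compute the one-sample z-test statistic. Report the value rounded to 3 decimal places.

SE = σ/√n = 7/√21 = 1.5275
z = (x̄−μ₀)/SE = (38.86−37)/1.5275 = 1.2177

test statistic = 1.218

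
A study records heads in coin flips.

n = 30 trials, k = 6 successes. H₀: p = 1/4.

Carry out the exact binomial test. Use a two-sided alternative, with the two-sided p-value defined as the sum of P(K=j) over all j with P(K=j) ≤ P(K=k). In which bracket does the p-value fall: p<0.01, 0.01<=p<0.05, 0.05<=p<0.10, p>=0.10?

Exact binomial: n=30, k=6, p₀=1/4=0.2500
P(X=j) = C(n,j)·p₀^j·(1−p₀)^(n−j); p = Σ P(X=j) over j with P(X=j) ≤ P(X=6)
p-value (two-sided) = 0.67446
→ bracket: p>=0.10

p-value bracket: p>=0.10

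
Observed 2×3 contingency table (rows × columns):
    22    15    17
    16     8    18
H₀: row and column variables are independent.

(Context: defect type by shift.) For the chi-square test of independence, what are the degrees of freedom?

degrees of freedom = 2

df = (r−1)(c−1) = (2−1)·(3−1) = 2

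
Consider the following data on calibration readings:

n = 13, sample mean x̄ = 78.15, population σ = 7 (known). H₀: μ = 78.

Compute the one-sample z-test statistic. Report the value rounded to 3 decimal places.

SE = σ/√n = 7/√13 = 1.9415
z = (x̄−μ₀)/SE = (78.15−78)/1.9415 = 0.0773

test statistic = 0.077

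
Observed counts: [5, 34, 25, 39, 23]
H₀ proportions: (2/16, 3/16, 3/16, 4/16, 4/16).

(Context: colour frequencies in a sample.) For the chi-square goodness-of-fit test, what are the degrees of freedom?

degrees of freedom = 4

df = k − 1 = 5 − 1 = 4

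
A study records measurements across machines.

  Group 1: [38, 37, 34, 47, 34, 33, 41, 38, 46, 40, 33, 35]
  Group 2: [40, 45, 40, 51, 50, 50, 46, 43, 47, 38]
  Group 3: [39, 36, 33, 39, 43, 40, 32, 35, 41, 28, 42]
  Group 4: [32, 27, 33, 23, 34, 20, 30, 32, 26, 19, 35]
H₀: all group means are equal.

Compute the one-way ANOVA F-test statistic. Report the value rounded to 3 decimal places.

Group means [38.00, 45.00, 37.09, 28.27], grand mean 36.932
SSB = Σnᵢ(x̄ᵢ−x̄)² = 1489.705; SSW = ΣΣ(x−x̄ᵢ)² = 985.091
MSB = 1489.705/3 = 496.5682; MSW = 985.091/40 = 24.6273
F = MSB/MSW = 20.1633
df = (3, 40)

test statistic = 20.163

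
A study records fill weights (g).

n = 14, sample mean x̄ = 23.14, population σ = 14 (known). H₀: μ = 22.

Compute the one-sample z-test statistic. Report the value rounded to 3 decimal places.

SE = σ/√n = 14/√14 = 3.7417
z = (x̄−μ₀)/SE = (23.14−22)/3.7417 = 0.3047

test statistic = 0.305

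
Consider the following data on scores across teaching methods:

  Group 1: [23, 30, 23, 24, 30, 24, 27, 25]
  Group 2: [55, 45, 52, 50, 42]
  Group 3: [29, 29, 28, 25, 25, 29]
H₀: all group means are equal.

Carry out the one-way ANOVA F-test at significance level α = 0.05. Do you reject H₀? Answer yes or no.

Group means [25.75, 48.80, 27.50], grand mean 32.368
SSB = Σnᵢ(x̄ᵢ−x̄)² = 1842.621; SSW = ΣΣ(x−x̄ᵢ)² = 189.800
MSB = 1842.621/2 = 921.3105; MSW = 189.800/16 = 11.8625
F = MSB/MSW = 77.6658
df = (2, 16)
p-value (upper-tail) = 0.00000
At α=0.05: p < α → reject H₀

reject H₀: yes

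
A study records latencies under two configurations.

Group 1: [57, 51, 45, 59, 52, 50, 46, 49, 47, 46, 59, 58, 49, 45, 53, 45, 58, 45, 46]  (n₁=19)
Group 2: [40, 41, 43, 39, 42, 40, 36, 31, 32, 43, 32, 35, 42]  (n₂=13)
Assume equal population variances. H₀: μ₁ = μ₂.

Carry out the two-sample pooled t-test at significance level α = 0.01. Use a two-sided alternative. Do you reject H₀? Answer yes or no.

x̄₁=50.526, s₁=5.306, n₁=19
x̄₂=38.154, s₂=4.413, n₂=13
s_p² = [18·5.306² + 12·4.413²]/30 = 24.6810
SE = √(s_p²·(1/19+1/13)) = 1.7882
t = (50.526−38.154)/1.7882 = 6.9191
df = 30
p-value (two-sided) = 0.00000
At α=0.01: p < α → reject H₀

reject H₀: yes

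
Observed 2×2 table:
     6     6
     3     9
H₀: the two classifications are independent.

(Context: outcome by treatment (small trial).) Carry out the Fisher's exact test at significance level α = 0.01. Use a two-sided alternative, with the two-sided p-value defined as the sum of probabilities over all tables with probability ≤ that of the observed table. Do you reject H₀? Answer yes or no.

reject H₀: no

Margins: r₁=12, r₂=12, c₁=9, c₂=15, n=24
p_obs = C(12,6)·C(12,3)/C(24,9); sum pmf over tables with pmf ≤ p_obs
p-value (two-sided) = 0.40032
At α=0.01: p ≥ α → fail to reject H₀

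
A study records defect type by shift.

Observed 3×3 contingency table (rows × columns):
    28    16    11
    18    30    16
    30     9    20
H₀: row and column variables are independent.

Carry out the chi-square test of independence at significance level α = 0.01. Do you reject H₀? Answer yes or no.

reject H₀: yes

Row totals [55, 64, 59], col totals [76, 55, 47], n=178
χ² = (28−23.48)²/23.48 + (16−16.99)²/16.99 + (11−14.52)²/14.52 + (18−27.33)²/27.33 + (30−19.78)²/19.78 + (16−16.90)²/16.90 + (30−25.19)²/25.19 + (9−18.23)²/18.23 + (20−15.58)²/15.58 = 17.1449
df = 4
p-value (upper-tail) = 0.00181
At α=0.01: p < α → reject H₀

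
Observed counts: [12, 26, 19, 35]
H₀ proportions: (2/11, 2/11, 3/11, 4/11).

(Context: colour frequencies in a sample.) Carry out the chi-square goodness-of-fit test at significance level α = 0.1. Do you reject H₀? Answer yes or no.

n = 92; E_i = n·p_i = [16.73, 16.73, 25.09, 33.45]
χ² = (12−16.73)²/16.73 + (26−16.73)²/16.73 + (19−25.09)²/25.09 + (35−33.45)²/33.45 = 8.0263
df = 3
p-value (upper-tail) = 0.04547
At α=0.1: p < α → reject H₀

reject H₀: yes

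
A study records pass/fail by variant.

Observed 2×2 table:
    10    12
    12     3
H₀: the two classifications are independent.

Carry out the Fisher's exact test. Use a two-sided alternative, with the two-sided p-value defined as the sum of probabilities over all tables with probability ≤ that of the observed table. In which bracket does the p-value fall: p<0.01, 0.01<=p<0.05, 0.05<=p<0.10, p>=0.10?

p-value bracket: 0.01<=p<0.05

Margins: r₁=22, r₂=15, c₁=22, c₂=15, n=37
p_obs = C(22,10)·C(15,12)/C(37,22); sum pmf over tables with pmf ≤ p_obs
p-value (two-sided) = 0.04712
→ bracket: 0.01<=p<0.05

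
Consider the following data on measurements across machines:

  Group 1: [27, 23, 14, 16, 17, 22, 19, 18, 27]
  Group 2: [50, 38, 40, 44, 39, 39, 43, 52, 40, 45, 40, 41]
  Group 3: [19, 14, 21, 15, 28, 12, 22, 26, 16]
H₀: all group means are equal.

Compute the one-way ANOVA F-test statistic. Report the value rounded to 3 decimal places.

Group means [20.33, 42.58, 19.22], grand mean 28.900
SSB = Σnᵢ(x̄ᵢ−x̄)² = 3750.228; SSW = ΣΣ(x−x̄ᵢ)² = 638.472
MSB = 3750.228/2 = 1875.1139; MSW = 638.472/27 = 23.6471
F = MSB/MSW = 79.2957
df = (2, 27)

test statistic = 79.296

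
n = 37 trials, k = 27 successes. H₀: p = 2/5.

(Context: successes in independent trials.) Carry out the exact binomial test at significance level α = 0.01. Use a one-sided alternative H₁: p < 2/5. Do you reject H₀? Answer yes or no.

Exact binomial: n=37, k=27, p₀=2/5=0.4000
P(X≤27) from Σ C(n,i)·p₀^i·(1−p₀)^(n−i)
p-value (one-sided, H₁ less) = 0.99999
At α=0.01: p ≥ α → fail to reject H₀

reject H₀: no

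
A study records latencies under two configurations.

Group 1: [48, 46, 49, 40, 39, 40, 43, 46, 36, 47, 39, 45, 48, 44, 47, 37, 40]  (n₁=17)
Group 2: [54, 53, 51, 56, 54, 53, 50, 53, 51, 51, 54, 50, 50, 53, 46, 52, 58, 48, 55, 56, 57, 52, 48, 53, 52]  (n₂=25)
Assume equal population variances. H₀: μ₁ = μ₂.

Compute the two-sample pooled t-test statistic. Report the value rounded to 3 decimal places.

x̄₁=43.176, s₁=4.217, n₁=17
x̄₂=52.400, s₂=2.872, n₂=25
s_p² = [16·4.217² + 24·2.872²]/40 = 12.0618
SE = √(s_p²·(1/17+1/25)) = 1.0918
t = (43.176−52.400)/1.0918 = -8.4481
df = 40

test statistic = -8.448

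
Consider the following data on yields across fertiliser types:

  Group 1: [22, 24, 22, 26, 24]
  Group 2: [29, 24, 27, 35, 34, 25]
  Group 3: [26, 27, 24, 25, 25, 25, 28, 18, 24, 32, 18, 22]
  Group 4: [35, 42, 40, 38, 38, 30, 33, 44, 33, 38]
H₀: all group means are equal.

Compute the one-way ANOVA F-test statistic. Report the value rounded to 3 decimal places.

Group means [23.60, 29.00, 24.50, 37.10], grand mean 29.000
SSB = Σnᵢ(x̄ᵢ−x̄)² = 1044.900; SSW = ΣΣ(x−x̄ᵢ)² = 457.100
MSB = 1044.900/3 = 348.3000; MSW = 457.100/29 = 15.7621
F = MSB/MSW = 22.0974
df = (3, 29)

test statistic = 22.097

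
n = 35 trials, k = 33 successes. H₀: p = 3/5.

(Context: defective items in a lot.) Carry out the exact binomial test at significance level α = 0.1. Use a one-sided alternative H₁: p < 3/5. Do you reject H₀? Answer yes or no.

reject H₀: no

Exact binomial: n=35, k=33, p₀=3/5=0.6000
P(X≤33) from Σ C(n,i)·p₀^i·(1−p₀)^(n−i)
p-value (one-sided, H₁ less) = 1.00000
At α=0.1: p ≥ α → fail to reject H₀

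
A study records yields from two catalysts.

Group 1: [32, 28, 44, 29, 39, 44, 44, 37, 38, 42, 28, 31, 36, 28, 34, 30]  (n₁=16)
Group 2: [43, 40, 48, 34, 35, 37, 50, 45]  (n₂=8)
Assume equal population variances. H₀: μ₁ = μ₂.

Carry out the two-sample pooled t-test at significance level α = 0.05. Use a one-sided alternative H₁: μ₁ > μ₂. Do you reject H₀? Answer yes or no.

x̄₁=35.250, s₁=6.083, n₁=16
x̄₂=41.500, s₂=5.976, n₂=8
s_p² = [15·6.083² + 7·5.976²]/22 = 36.5909
SE = √(s_p²·(1/16+1/8)) = 2.6193
t = (35.250−41.500)/2.6193 = -2.3861
df = 22
p-value (one-sided, H₁ greater) = 0.98697
At α=0.05: p ≥ α → fail to reject H₀

reject H₀: no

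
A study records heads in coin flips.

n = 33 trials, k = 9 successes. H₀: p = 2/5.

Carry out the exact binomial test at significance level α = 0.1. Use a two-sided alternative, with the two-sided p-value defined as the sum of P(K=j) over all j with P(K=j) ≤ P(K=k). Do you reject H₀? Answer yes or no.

Exact binomial: n=33, k=9, p₀=2/5=0.4000
P(X=j) = C(n,j)·p₀^j·(1−p₀)^(n−j); p = Σ P(X=j) over j with P(X=j) ≤ P(X=9)
p-value (two-sided) = 0.15687
At α=0.1: p ≥ α → fail to reject H₀

reject H₀: no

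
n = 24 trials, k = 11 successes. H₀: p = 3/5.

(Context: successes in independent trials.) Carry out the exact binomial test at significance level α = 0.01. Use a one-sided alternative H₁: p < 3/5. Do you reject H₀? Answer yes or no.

Exact binomial: n=24, k=11, p₀=3/5=0.6000
P(X≤11) from Σ C(n,i)·p₀^i·(1−p₀)^(n−i)
p-value (one-sided, H₁ less) = 0.11427
At α=0.01: p ≥ α → fail to reject H₀

reject H₀: no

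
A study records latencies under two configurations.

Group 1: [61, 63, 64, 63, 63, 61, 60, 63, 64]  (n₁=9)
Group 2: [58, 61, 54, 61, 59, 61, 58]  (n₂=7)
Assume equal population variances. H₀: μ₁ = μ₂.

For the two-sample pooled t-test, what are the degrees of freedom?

degrees of freedom = 14

df = n₁ + n₂ − 2 = 9 + 7 − 2 = 14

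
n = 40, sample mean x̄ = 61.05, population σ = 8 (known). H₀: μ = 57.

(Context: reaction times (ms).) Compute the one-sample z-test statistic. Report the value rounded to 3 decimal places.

test statistic = 3.202

SE = σ/√n = 8/√40 = 1.2649
z = (x̄−μ₀)/SE = (61.05−57)/1.2649 = 3.2018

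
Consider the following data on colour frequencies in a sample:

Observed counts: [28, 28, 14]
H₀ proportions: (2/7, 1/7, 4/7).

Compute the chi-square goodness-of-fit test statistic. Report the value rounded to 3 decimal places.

n = 70; E_i = n·p_i = [20.00, 10.00, 40.00]
χ² = (28−20.00)²/20.00 + (28−10.00)²/10.00 + (14−40.00)²/40.00 = 52.5000
df = 2

test statistic = 52.500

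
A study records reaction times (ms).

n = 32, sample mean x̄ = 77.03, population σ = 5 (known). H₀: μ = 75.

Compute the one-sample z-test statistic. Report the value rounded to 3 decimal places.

test statistic = 2.297

SE = σ/√n = 5/√32 = 0.8839
z = (x̄−μ₀)/SE = (77.03−75)/0.8839 = 2.2967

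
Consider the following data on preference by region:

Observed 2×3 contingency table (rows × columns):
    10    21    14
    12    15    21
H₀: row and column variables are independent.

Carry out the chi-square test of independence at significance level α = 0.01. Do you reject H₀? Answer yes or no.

Row totals [45, 48], col totals [22, 36, 35], n=93
χ² = (10−10.65)²/10.65 + (21−17.42)²/17.42 + (14−16.94)²/16.94 + (12−11.35)²/11.35 + (15−18.58)²/18.58 + (21−18.06)²/18.06 = 2.4876
df = 2
p-value (upper-tail) = 0.28828
At α=0.01: p ≥ α → fail to reject H₀

reject H₀: no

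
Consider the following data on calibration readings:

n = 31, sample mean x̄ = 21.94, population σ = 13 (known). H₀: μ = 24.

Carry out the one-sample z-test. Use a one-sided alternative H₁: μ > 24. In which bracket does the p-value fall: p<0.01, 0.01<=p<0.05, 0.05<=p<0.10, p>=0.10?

SE = σ/√n = 13/√31 = 2.3349
z = (x̄−μ₀)/SE = (21.94−24)/2.3349 = -0.8823
p-value (one-sided, H₁ greater) = 0.81119
→ bracket: p>=0.10

p-value bracket: p>=0.10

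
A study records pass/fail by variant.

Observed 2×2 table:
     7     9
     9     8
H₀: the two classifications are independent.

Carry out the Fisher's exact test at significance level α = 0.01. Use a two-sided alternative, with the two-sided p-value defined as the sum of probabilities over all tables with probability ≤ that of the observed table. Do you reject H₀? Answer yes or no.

reject H₀: no

Margins: r₁=16, r₂=17, c₁=16, c₂=17, n=33
p_obs = C(16,7)·C(17,9)/C(33,16); sum pmf over tables with pmf ≤ p_obs
p-value (two-sided) = 0.73186
At α=0.01: p ≥ α → fail to reject H₀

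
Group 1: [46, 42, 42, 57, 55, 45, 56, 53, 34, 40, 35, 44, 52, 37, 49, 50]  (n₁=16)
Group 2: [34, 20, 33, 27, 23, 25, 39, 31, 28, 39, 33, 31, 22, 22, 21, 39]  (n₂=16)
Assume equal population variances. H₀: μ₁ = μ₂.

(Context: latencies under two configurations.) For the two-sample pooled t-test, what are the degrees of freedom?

degrees of freedom = 30

df = n₁ + n₂ − 2 = 16 + 16 − 2 = 30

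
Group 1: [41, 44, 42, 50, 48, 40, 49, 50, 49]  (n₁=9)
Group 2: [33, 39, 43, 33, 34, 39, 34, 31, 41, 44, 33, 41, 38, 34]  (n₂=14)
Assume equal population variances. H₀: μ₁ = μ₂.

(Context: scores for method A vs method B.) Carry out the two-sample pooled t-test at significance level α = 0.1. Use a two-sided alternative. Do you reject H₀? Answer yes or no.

x̄₁=45.889, s₁=4.106, n₁=9
x̄₂=36.929, s₂=4.269, n₂=14
s_p² = [8·4.106² + 13·4.269²]/21 = 17.7056
SE = √(s_p²·(1/9+1/14)) = 1.7978
t = (45.889−36.929)/1.7978 = 4.9841
df = 21
p-value (two-sided) = 0.00006
At α=0.1: p < α → reject H₀

reject H₀: yes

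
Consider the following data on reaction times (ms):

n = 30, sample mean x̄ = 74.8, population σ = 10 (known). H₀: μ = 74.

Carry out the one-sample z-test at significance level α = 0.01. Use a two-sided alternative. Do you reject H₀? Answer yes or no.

SE = σ/√n = 10/√30 = 1.8257
z = (x̄−μ₀)/SE = (74.8−74)/1.8257 = 0.4382
p-value (two-sided) = 0.66126
At α=0.01: p ≥ α → fail to reject H₀

reject H₀: no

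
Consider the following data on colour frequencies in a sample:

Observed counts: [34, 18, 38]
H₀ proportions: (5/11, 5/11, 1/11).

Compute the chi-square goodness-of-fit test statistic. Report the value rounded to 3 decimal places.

n = 90; E_i = n·p_i = [40.91, 40.91, 8.18]
χ² = (34−40.91)²/40.91 + (18−40.91)²/40.91 + (38−8.18)²/8.18 = 122.6667
df = 2

test statistic = 122.667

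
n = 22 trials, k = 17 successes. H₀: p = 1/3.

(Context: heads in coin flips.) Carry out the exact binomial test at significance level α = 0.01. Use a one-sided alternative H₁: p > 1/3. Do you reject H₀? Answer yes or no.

reject H₀: yes

Exact binomial: n=22, k=17, p₀=1/3=0.3333
P(X≥17) from Σ C(n,i)·p₀^i·(1−p₀)^(n−i)
p-value (one-sided, H₁ greater) = 0.00003
At α=0.01: p < α → reject H₀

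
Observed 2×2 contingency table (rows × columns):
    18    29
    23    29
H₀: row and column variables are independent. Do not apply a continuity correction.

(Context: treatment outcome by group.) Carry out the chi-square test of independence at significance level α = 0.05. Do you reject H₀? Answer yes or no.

reject H₀: no

Row totals [47, 52], col totals [41, 58], n=99
χ² = (18−19.46)²/19.46 + (29−27.54)²/27.54 + (23−21.54)²/21.54 + (29−30.46)²/30.46 = 0.3581
df = 1
p-value (upper-tail) = 0.54954
At α=0.05: p ≥ α → fail to reject H₀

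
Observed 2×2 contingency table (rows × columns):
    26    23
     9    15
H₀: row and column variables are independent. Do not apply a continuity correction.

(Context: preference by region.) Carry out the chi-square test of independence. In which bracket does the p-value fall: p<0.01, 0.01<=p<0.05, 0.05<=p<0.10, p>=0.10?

Row totals [49, 24], col totals [35, 38], n=73
χ² = (26−23.49)²/23.49 + (23−25.51)²/25.51 + (9−11.51)²/11.51 + (15−12.49)²/12.49 = 1.5630
df = 1
p-value (upper-tail) = 0.21122
→ bracket: p>=0.10

p-value bracket: p>=0.10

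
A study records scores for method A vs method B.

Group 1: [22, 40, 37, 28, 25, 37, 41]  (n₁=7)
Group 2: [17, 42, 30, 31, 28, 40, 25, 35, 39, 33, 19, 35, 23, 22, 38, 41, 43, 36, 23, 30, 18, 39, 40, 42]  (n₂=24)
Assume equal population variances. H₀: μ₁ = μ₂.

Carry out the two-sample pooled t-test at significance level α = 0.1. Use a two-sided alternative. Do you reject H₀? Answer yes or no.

reject H₀: no

x̄₁=32.857, s₁=7.690, n₁=7
x̄₂=32.042, s₂=8.405, n₂=24
s_p² = [6·7.690² + 23·8.405²]/29 = 68.2695
SE = √(s_p²·(1/7+1/24)) = 3.5493
t = (32.857−32.042)/3.5493 = 0.2298
df = 29
p-value (two-sided) = 0.81989
At α=0.1: p ≥ α → fail to reject H₀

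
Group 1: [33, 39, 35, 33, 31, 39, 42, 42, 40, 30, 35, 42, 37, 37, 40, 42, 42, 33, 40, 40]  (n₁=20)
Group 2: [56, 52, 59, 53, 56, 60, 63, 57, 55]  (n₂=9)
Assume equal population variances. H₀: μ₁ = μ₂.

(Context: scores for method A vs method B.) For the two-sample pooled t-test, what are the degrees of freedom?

degrees of freedom = 27

df = n₁ + n₂ − 2 = 20 + 9 − 2 = 27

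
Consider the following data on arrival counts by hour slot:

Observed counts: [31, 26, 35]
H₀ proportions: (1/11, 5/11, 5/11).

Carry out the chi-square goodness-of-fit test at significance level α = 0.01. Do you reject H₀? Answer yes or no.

n = 92; E_i = n·p_i = [8.36, 41.82, 41.82]
χ² = (31−8.36)²/8.36 + (26−41.82)²/41.82 + (35−41.82)²/41.82 = 68.3609
df = 2
p-value (upper-tail) = 0.00000
At α=0.01: p < α → reject H₀

reject H₀: yes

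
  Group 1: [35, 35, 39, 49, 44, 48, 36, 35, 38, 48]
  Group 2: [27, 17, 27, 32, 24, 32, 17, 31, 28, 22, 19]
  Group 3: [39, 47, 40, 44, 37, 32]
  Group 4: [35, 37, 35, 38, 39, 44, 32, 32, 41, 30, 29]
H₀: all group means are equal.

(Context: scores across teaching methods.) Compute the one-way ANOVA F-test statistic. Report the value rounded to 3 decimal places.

test statistic = 17.479

Group means [40.70, 25.09, 39.83, 35.64], grand mean 34.579
SSB = Σnᵢ(x̄ᵢ−x̄)² = 1542.875; SSW = ΣΣ(x−x̄ᵢ)² = 1000.388
MSB = 1542.875/3 = 514.2918; MSW = 1000.388/34 = 29.4232
F = MSB/MSW = 17.4791
df = (3, 34)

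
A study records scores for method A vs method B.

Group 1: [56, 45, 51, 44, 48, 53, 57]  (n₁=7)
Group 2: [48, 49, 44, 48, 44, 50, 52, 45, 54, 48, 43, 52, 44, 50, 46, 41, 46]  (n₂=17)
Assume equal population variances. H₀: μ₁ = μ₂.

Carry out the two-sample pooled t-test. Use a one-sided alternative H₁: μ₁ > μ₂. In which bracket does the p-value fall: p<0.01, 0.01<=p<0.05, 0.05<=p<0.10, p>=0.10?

p-value bracket: 0.01<=p<0.05

x̄₁=50.571, s₁=5.127, n₁=7
x̄₂=47.294, s₂=3.601, n₂=17
s_p² = [6·5.127² + 16·3.601²]/22 = 16.6020
SE = √(s_p²·(1/7+1/17)) = 1.8298
t = (50.571−47.294)/1.8298 = 1.7910
df = 22
p-value (one-sided, H₁ greater) = 0.04353
→ bracket: 0.01<=p<0.05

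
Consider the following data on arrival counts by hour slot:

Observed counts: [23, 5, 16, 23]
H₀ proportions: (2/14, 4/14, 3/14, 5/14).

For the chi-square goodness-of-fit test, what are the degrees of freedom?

degrees of freedom = 3

df = k − 1 = 4 − 1 = 3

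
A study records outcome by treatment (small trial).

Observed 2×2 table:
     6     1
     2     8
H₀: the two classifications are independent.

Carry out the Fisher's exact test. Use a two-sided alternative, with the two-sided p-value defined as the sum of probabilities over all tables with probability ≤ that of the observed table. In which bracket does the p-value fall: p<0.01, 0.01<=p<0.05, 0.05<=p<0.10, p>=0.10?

Margins: r₁=7, r₂=10, c₁=8, c₂=9, n=17
p_obs = C(7,6)·C(10,2)/C(17,8); sum pmf over tables with pmf ≤ p_obs
p-value (two-sided) = 0.01522
→ bracket: 0.01<=p<0.05

p-value bracket: 0.01<=p<0.05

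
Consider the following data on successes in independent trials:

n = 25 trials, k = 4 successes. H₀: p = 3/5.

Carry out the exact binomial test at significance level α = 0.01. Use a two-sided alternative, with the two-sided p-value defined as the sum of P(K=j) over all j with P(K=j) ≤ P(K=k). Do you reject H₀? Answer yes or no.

reject H₀: yes

Exact binomial: n=25, k=4, p₀=3/5=0.6000
P(X=j) = C(n,j)·p₀^j·(1−p₀)^(n−j); p = Σ P(X=j) over j with P(X=j) ≤ P(X=4)
p-value (two-sided) = 0.00001
At α=0.01: p < α → reject H₀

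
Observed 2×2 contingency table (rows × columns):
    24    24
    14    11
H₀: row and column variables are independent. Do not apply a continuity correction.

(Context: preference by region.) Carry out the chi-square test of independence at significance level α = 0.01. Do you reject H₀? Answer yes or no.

Row totals [48, 25], col totals [38, 35], n=73
χ² = (24−24.99)²/24.99 + (24−23.01)²/23.01 + (14−13.01)²/13.01 + (11−11.99)²/11.99 = 0.2371
df = 1
p-value (upper-tail) = 0.62630
At α=0.01: p ≥ α → fail to reject H₀

reject H₀: no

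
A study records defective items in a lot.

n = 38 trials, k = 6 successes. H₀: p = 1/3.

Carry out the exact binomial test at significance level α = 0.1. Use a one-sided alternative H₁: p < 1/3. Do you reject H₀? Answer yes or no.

Exact binomial: n=38, k=6, p₀=1/3=0.3333
P(X≤6) from Σ C(n,i)·p₀^i·(1−p₀)^(n−i)
p-value (one-sided, H₁ less) = 0.01316
At α=0.1: p < α → reject H₀

reject H₀: yes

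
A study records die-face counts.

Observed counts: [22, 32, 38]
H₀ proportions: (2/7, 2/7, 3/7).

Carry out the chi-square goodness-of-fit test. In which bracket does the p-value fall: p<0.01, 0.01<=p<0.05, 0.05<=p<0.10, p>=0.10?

n = 92; E_i = n·p_i = [26.29, 26.29, 39.43]
χ² = (22−26.29)²/26.29 + (32−26.29)²/26.29 + (38−39.43)²/39.43 = 1.9928
df = 2
p-value (upper-tail) = 0.36921
→ bracket: p>=0.10

p-value bracket: p>=0.10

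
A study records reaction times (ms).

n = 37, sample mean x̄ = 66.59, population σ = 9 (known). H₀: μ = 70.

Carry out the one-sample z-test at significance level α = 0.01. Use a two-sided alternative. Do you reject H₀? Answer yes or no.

reject H₀: no

SE = σ/√n = 9/√37 = 1.4796
z = (x̄−μ₀)/SE = (66.59−70)/1.4796 = -2.3047
p-value (two-sided) = 0.02118
At α=0.01: p ≥ α → fail to reject H₀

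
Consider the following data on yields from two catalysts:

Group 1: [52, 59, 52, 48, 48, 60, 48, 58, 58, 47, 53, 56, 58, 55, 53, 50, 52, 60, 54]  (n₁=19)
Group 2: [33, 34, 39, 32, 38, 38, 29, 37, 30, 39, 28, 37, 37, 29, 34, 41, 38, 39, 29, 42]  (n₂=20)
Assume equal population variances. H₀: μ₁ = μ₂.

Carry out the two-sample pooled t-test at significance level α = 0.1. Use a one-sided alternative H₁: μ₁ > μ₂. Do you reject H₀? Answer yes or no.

reject H₀: yes

x̄₁=53.737, s₁=4.318, n₁=19
x̄₂=35.150, s₂=4.404, n₂=20
s_p² = [18·4.318² + 19·4.404²]/37 = 19.0334
SE = √(s_p²·(1/19+1/20)) = 1.3976
t = (53.737−35.150)/1.3976 = 13.2986
df = 37
p-value (one-sided, H₁ greater) = 0.00000
At α=0.1: p < α → reject H₀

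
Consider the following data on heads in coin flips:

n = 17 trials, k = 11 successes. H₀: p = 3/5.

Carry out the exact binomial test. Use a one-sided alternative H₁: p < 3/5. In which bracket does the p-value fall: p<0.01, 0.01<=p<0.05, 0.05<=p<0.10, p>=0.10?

Exact binomial: n=17, k=11, p₀=3/5=0.6000
P(X≤11) from Σ C(n,i)·p₀^i·(1−p₀)^(n−i)
p-value (one-sided, H₁ less) = 0.73607
→ bracket: p>=0.10

p-value bracket: p>=0.10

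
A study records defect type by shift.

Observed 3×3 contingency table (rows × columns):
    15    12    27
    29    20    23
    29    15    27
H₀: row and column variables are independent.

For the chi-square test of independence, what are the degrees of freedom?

degrees of freedom = 4

df = (r−1)(c−1) = (3−1)·(3−1) = 4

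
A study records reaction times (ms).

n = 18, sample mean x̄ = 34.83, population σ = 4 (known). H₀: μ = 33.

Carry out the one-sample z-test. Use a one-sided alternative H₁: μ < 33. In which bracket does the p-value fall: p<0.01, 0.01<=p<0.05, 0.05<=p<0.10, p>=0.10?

SE = σ/√n = 4/√18 = 0.9428
z = (x̄−μ₀)/SE = (34.83−33)/0.9428 = 1.9410
p-value (one-sided, H₁ less) = 0.97387
→ bracket: p>=0.10

p-value bracket: p>=0.10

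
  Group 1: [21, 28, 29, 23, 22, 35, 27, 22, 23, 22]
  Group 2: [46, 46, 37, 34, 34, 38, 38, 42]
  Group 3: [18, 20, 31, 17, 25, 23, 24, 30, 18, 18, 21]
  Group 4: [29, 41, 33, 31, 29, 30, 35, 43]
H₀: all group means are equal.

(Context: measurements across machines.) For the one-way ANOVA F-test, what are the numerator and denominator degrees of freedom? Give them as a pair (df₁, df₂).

k = 4 groups, N = 37 total
df = (k−1, N−k) = (4−1, 37−4) = (3, 33)

degrees of freedom = [3, 33]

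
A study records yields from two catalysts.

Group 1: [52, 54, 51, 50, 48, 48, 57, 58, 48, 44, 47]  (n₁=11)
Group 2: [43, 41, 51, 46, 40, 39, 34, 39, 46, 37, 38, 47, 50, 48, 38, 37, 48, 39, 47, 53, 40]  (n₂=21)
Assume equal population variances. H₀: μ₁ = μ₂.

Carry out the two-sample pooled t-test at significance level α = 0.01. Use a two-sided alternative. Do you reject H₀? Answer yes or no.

reject H₀: yes

x̄₁=50.636, s₁=4.319, n₁=11
x̄₂=42.905, s₂=5.412, n₂=21
s_p² = [10·4.319² + 20·5.412²]/30 = 25.7452
SE = √(s_p²·(1/11+1/21)) = 1.8885
t = (50.636−42.905)/1.8885 = 4.0940
df = 30
p-value (two-sided) = 0.00029
At α=0.01: p < α → reject H₀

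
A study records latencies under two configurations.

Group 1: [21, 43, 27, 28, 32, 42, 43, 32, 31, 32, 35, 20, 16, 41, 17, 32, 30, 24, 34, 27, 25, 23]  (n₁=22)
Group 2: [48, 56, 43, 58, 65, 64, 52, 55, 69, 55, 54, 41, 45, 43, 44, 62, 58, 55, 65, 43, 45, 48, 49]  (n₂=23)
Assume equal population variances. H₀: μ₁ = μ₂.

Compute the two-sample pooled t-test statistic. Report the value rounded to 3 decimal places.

x̄₁=29.773, s₁=7.982, n₁=22
x̄₂=52.913, s₂=8.361, n₂=23
s_p² = [21·7.982² + 22·8.361²]/43 = 66.8765
SE = √(s_p²·(1/22+1/23)) = 2.4388
t = (29.773−52.913)/2.4388 = -9.4886
df = 43

test statistic = -9.489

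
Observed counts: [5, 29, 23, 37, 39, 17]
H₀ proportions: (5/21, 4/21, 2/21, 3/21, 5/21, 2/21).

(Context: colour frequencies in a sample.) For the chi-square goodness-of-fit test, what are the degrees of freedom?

degrees of freedom = 5

df = k − 1 = 6 − 1 = 5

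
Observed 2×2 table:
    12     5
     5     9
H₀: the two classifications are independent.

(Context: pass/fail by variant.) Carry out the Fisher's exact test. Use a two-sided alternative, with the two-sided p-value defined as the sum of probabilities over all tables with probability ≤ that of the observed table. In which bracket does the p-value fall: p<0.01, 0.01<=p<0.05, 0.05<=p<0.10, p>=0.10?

Margins: r₁=17, r₂=14, c₁=17, c₂=14, n=31
p_obs = C(17,12)·C(14,5)/C(31,17); sum pmf over tables with pmf ≤ p_obs
p-value (two-sided) = 0.07592
→ bracket: 0.05<=p<0.10

p-value bracket: 0.05<=p<0.10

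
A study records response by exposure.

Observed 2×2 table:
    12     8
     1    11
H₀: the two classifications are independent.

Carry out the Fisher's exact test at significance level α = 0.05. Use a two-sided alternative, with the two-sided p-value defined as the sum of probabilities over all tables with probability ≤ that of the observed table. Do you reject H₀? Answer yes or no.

reject H₀: yes

Margins: r₁=20, r₂=12, c₁=13, c₂=19, n=32
p_obs = C(20,12)·C(12,1)/C(32,13); sum pmf over tables with pmf ≤ p_obs
p-value (two-sided) = 0.00787
At α=0.05: p < α → reject H₀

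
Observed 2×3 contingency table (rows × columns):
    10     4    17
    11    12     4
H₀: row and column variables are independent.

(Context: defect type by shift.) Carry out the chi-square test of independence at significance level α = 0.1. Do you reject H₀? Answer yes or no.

Row totals [31, 27], col totals [21, 16, 21], n=58
χ² = (10−11.22)²/11.22 + (4−8.55)²/8.55 + (17−11.22)²/11.22 + (11−9.78)²/9.78 + (12−7.45)²/7.45 + (4−9.78)²/9.78 = 11.8759
df = 2
p-value (upper-tail) = 0.00264
At α=0.1: p < α → reject H₀

reject H₀: yes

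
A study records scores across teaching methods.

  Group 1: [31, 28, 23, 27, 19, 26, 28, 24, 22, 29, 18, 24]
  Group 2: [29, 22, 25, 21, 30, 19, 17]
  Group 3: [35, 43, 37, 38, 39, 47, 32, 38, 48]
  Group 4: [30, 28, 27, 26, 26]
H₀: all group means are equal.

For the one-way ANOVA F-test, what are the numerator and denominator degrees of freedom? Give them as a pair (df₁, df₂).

degrees of freedom = [3, 29]

k = 4 groups, N = 33 total
df = (k−1, N−k) = (4−1, 33−4) = (3, 29)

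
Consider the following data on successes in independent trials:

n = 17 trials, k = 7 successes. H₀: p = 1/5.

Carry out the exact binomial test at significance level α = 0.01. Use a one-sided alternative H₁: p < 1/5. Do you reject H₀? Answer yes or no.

Exact binomial: n=17, k=7, p₀=1/5=0.2000
P(X≤7) from Σ C(n,i)·p₀^i·(1−p₀)^(n−i)
p-value (one-sided, H₁ less) = 0.98907
At α=0.01: p ≥ α → fail to reject H₀

reject H₀: no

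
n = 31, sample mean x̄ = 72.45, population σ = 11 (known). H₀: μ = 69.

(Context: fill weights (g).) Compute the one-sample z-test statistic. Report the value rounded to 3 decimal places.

test statistic = 1.746

SE = σ/√n = 11/√31 = 1.9757
z = (x̄−μ₀)/SE = (72.45−69)/1.9757 = 1.7463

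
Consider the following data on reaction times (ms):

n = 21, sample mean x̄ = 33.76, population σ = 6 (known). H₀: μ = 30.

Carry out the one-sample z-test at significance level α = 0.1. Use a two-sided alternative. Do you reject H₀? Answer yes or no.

reject H₀: yes

SE = σ/√n = 6/√21 = 1.3093
z = (x̄−μ₀)/SE = (33.76−30)/1.3093 = 2.8717
p-value (two-sided) = 0.00408
At α=0.1: p < α → reject H₀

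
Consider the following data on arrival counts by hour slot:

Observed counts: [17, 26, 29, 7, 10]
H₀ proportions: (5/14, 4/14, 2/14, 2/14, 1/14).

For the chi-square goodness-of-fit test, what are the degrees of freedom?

degrees of freedom = 4

df = k − 1 = 5 − 1 = 4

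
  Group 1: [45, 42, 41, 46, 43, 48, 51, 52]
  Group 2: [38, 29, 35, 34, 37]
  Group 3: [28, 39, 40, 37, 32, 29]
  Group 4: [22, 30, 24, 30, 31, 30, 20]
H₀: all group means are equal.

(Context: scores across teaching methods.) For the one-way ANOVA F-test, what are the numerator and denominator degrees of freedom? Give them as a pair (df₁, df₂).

k = 4 groups, N = 26 total
df = (k−1, N−k) = (4−1, 26−4) = (3, 22)

degrees of freedom = [3, 22]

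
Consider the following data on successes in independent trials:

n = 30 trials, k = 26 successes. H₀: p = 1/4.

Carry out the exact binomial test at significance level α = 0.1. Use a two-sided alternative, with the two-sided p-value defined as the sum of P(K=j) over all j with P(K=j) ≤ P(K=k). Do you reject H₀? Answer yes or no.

reject H₀: yes

Exact binomial: n=30, k=26, p₀=1/4=0.2500
P(X=j) = C(n,j)·p₀^j·(1−p₀)^(n−j); p = Σ P(X=j) over j with P(X=j) ≤ P(X=26)
p-value (two-sided) = 0.00000
At α=0.1: p < α → reject H₀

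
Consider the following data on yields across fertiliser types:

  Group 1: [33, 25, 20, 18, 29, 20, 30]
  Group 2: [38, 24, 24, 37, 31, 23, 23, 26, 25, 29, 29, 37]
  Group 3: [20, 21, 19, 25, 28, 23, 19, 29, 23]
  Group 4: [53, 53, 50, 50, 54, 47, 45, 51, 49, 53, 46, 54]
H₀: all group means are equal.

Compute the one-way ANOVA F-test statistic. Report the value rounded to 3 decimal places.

Group means [25.00, 28.83, 23.00, 50.42], grand mean 33.325
SSB = Σnᵢ(x̄ᵢ−x̄)² = 5192.192; SSW = ΣΣ(x−x̄ᵢ)² = 782.583
MSB = 5192.192/3 = 1730.7306; MSW = 782.583/36 = 21.7384
F = MSB/MSW = 79.6162
df = (3, 36)

test statistic = 79.616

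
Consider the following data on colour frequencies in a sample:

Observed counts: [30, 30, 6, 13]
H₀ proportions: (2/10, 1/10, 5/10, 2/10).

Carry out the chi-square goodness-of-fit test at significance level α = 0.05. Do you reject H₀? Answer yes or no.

n = 79; E_i = n·p_i = [15.80, 7.90, 39.50, 15.80]
χ² = (30−15.80)²/15.80 + (30−7.90)²/7.90 + (6−39.50)²/39.50 + (13−15.80)²/15.80 = 103.4937
df = 3
p-value (upper-tail) = 0.00000
At α=0.05: p < α → reject H₀

reject H₀: yes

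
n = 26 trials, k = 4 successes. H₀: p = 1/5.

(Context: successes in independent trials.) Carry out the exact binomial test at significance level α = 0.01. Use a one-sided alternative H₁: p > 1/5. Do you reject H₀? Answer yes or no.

reject H₀: no

Exact binomial: n=26, k=4, p₀=1/5=0.2000
P(X≥4) from Σ C(n,i)·p₀^i·(1−p₀)^(n−i)
p-value (one-sided, H₁ greater) = 0.79316
At α=0.01: p ≥ α → fail to reject H₀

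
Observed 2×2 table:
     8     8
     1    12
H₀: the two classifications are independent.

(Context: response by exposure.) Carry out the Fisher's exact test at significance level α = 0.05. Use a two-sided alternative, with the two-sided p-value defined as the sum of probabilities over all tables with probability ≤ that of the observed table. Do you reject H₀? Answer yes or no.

reject H₀: yes

Margins: r₁=16, r₂=13, c₁=9, c₂=20, n=29
p_obs = C(16,8)·C(13,1)/C(29,9); sum pmf over tables with pmf ≤ p_obs
p-value (two-sided) = 0.01998
At α=0.05: p < α → reject H₀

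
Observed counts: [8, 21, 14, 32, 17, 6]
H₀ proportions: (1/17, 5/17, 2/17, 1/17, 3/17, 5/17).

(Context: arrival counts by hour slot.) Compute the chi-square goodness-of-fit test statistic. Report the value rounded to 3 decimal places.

test statistic = 140.995

n = 98; E_i = n·p_i = [5.76, 28.82, 11.53, 5.76, 17.29, 28.82]
χ² = (8−5.76)²/5.76 + (21−28.82)²/28.82 + (14−11.53)²/11.53 + (32−5.76)²/5.76 + (17−17.29)²/17.29 + (6−28.82)²/28.82 = 140.9946
df = 5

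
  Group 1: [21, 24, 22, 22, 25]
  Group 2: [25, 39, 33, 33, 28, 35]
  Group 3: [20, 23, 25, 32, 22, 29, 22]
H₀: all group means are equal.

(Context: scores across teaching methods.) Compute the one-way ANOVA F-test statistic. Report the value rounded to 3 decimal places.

test statistic = 8.589

Group means [22.80, 32.17, 24.71], grand mean 26.667
SSB = Σnᵢ(x̄ᵢ−x̄)² = 282.938; SSW = ΣΣ(x−x̄ᵢ)² = 247.062
MSB = 282.938/2 = 141.4690; MSW = 247.062/15 = 16.4708
F = MSB/MSW = 8.5891
df = (2, 15)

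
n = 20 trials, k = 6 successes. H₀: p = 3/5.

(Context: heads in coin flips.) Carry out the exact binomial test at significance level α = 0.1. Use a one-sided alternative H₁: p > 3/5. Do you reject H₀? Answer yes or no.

reject H₀: no

Exact binomial: n=20, k=6, p₀=3/5=0.6000
P(X≥6) from Σ C(n,i)·p₀^i·(1−p₀)^(n−i)
p-value (one-sided, H₁ greater) = 0.99839
At α=0.1: p ≥ α → fail to reject H₀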